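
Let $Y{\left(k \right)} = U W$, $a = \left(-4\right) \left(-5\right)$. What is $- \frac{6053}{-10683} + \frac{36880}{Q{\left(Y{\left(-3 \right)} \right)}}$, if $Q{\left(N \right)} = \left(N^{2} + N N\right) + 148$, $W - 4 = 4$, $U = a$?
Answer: $\frac{58733207}{45712557} \approx 1.2848$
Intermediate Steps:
$a = 20$
$U = 20$
$W = 8$ ($W = 4 + 4 = 8$)
$Y{\left(k \right)} = 160$ ($Y{\left(k \right)} = 20 \cdot 8 = 160$)
$Q{\left(N \right)} = 148 + 2 N^{2}$ ($Q{\left(N \right)} = \left(N^{2} + N^{2}\right) + 148 = 2 N^{2} + 148 = 148 + 2 N^{2}$)
$- \frac{6053}{-10683} + \frac{36880}{Q{\left(Y{\left(-3 \right)} \right)}} = - \frac{6053}{-10683} + \frac{36880}{148 + 2 \cdot 160^{2}} = \left(-6053\right) \left(- \frac{1}{10683}\right) + \frac{36880}{148 + 2 \cdot 25600} = \frac{6053}{10683} + \frac{36880}{148 + 51200} = \frac{6053}{10683} + \frac{36880}{51348} = \frac{6053}{10683} + 36880 \cdot \frac{1}{51348} = \frac{6053}{10683} + \frac{9220}{12837} = \frac{58733207}{45712557}$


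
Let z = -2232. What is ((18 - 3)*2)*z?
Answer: -66960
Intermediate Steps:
((18 - 3)*2)*z = ((18 - 3)*2)*(-2232) = (15*2)*(-2232) = 30*(-2232) = -66960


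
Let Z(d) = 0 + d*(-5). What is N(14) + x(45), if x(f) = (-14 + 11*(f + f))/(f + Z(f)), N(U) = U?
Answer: 386/45 ≈ 8.5778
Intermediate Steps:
Z(d) = -5*d (Z(d) = 0 - 5*d = -5*d)
x(f) = -(-14 + 22*f)/(4*f) (x(f) = (-14 + 11*(f + f))/(f - 5*f) = (-14 + 11*(2*f))/((-4*f)) = (-14 + 22*f)*(-1/(4*f)) = -(-14 + 22*f)/(4*f))
N(14) + x(45) = 14 + (1/2)*(7 - 11*45)/45 = 14 + (1/2)*(1/45)*(7 - 495) = 14 + (1/2)*(1/45)*(-488) = 14 - 244/45 = 386/45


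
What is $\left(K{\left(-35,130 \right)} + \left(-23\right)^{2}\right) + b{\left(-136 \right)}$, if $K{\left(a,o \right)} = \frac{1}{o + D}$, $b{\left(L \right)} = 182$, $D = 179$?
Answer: $\frac{219700}{309} \approx 711.0$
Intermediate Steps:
$K{\left(a,o \right)} = \frac{1}{179 + o}$ ($K{\left(a,o \right)} = \frac{1}{o + 179} = \frac{1}{179 + o}$)
$\left(K{\left(-35,130 \right)} + \left(-23\right)^{2}\right) + b{\left(-136 \right)} = \left(\frac{1}{179 + 130} + \left(-23\right)^{2}\right) + 182 = \left(\frac{1}{309} + 529\right) + 182 = \frac{163462}{309} + 182 = \frac{219700}{309}$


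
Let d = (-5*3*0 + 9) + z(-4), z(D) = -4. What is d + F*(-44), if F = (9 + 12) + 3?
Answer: -1051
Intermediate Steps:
F = 24 (F = 21 + 3 = 24)
d = 5 (d = (-5*3*0 + 9) - 4 = (-15*0 + 9) - 4 = (0 + 9) - 4 = 9 - 4 = 5)
d + F*(-44) = 5 + 24*(-44) = 5 - 1056 = -1051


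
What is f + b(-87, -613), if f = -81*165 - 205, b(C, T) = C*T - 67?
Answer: 39694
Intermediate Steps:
b(C, T) = -67 + C*T
f = -13570 (f = -13365 - 205 = -13570)
f + b(-87, -613) = -13570 + (-67 - 87*(-613)) = -13570 + (-67 + 53331) = -13570 + 53264 = 39694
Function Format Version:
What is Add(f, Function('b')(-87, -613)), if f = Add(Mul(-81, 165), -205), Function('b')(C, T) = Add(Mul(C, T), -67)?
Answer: 39694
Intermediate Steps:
Function('b')(C, T) = Add(-67, Mul(C, T))
f = -13570 (f = Add(-13365, -205) = -13570)
Add(f, Function('b')(-87, -613)) = Add(-13570, Add(-67, Mul(-87, -613))) = Add(-13570, Add(-67, 53331)) = Add(-13570, 53264) = 39694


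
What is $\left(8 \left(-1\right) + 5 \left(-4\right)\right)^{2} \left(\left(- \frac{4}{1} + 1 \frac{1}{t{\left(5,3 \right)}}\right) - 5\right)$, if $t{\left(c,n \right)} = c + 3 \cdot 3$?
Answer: $-7000$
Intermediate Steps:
$t{\left(c,n \right)} = 9 + c$ ($t{\left(c,n \right)} = c + 9 = 9 + c$)
$\left(8 \left(-1\right) + 5 \left(-4\right)\right)^{2} \left(\left(- \frac{4}{1} + 1 \frac{1}{t{\left(5,3 \right)}}\right) - 5\right) = \left(8 \left(-1\right) + 5 \left(-4\right)\right)^{2} \left(\left(- \frac{4}{1} + 1 \frac{1}{9 + 5}\right) - 5\right) = \left(-8 - 20\right)^{2} \left(\left(\left(-4\right) 1 + 1 \cdot \frac{1}{14}\right) - 5\right) = \left(-28\right)^{2} \left(\left(-4 + 1 \cdot \frac{1}{14}\right) - 5\right) = 784 \left(\left(-4 + \frac{1}{14}\right) - 5\right) = 784 \left(- \frac{55}{14} - 5\right) = 784 \left(- \frac{125}{14}\right) = -7000$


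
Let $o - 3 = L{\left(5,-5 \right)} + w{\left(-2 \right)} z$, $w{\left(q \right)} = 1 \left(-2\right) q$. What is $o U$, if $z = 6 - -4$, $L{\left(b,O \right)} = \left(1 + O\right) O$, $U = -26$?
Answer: $-1638$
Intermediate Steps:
$L{\left(b,O \right)} = O \left(1 + O\right)$
$z = 10$ ($z = 6 + 4 = 10$)
$w{\left(q \right)} = - 2 q$
$o = 63$ ($o = 3 + \left(- 5 \left(1 - 5\right) + \left(-2\right) \left(-2\right) 10\right) = 3 + \left(\left(-5\right) \left(-4\right) + 4 \cdot 10\right) = 3 + \left(20 + 40\right) = 3 + 60 = 63$)
$o U = 63 \left(-26\right) = -1638$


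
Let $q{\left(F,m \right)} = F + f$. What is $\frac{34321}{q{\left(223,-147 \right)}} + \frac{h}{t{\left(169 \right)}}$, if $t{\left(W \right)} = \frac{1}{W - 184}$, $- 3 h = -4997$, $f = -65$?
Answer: $- \frac{3913309}{158} \approx -24768.0$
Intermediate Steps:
$q{\left(F,m \right)} = -65 + F$ ($q{\left(F,m \right)} = F - 65 = -65 + F$)
$h = \frac{4997}{3}$ ($h = \left(- \frac{1}{3}\right) \left(-4997\right) = \frac{4997}{3} \approx 1665.7$)
$t{\left(W \right)} = \frac{1}{-184 + W}$
$\frac{34321}{q{\left(223,-147 \right)}} + \frac{h}{t{\left(169 \right)}} = \frac{34321}{-65 + 223} + \frac{4997}{3 \frac{1}{-184 + 169}} = \frac{34321}{158} + \frac{4997}{3 \frac{1}{-15}} = 34321 \cdot \frac{1}{158} + \frac{4997}{3 \left(- \frac{1}{15}\right)} = \frac{34321}{158} + \frac{4997}{3} \left(-15\right) = \frac{34321}{158} - 24985 = - \frac{3913309}{158}$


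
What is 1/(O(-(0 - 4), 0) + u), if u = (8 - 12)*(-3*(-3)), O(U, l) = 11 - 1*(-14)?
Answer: -1/11 ≈ -0.090909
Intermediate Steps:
O(U, l) = 25 (O(U, l) = 11 + 14 = 25)
u = -36 (u = -4*9 = -36)
1/(O(-(0 - 4), 0) + u) = 1/(25 - 36) = 1/(-11) = -1/11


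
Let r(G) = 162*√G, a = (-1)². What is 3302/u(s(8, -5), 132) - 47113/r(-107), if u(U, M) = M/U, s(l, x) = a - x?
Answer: 1651/11 + 47113*I*√107/17334 ≈ 150.09 + 28.115*I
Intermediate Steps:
a = 1
s(l, x) = 1 - x
3302/u(s(8, -5), 132) - 47113/r(-107) = 3302/((132/(1 - 1*(-5)))) - 47113*(-I*√107/17334) = 3302/((132/(1 + 5))) - 47113*(-I*√107/17334) = 3302/((132/6)) - 47113*(-I*√107/17334) = 3302/((132*(⅙))) - (-47113)*I*√107/17334 = 3302/22 + 47113*I*√107/17334 = 3302*(1/22) + 47113*I*√107/17334 = 1651/11 + 47113*I*√107/17334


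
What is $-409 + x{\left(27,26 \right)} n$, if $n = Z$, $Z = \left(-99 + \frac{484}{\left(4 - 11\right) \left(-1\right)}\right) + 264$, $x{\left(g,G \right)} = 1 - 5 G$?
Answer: $- \frac{214294}{7} \approx -30613.0$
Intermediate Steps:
$Z = \frac{1639}{7}$ ($Z = \left(-99 + \frac{484}{\left(-7\right) \left(-1\right)}\right) + 264 = \left(-99 + \frac{484}{7}\right) + 264 = - \frac{209}{7} + 264 = \frac{1639}{7} \approx 234.14$)
$n = \frac{1639}{7} \approx 234.14$
$-409 + x{\left(27,26 \right)} n = -409 + \left(1 - 130\right) \frac{1639}{7} = -409 - \frac{211431}{7} = - \frac{214294}{7}$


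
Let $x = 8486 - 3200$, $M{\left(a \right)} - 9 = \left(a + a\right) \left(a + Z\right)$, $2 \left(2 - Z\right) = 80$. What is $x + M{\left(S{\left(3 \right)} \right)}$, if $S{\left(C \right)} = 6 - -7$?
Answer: $4645$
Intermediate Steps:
$S{\left(C \right)} = 13$ ($S{\left(C \right)} = 6 + 7 = 13$)
$Z = -38$ ($Z = 2 - 40 = -38$)
$M{\left(a \right)} = 9 + 2 a \left(-38 + a\right)$ ($M{\left(a \right)} = 9 + \left(a + a\right) \left(a - 38\right) = 9 + 2 a \left(-38 + a\right)$)
$x = 5286$
$x + M{\left(S{\left(3 \right)} \right)} = 5286 + \left(9 - 988 + 2 \cdot 13^{2}\right) = 5286 + \left(9 - 988 + 2 \cdot 169\right) = 5286 + \left(9 - 988 + 338\right) = 5286 - 641 = 4645$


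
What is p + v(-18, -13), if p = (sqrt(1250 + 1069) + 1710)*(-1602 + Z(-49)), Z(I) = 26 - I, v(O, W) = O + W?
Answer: -2611201 - 1527*sqrt(2319) ≈ -2.6847e+6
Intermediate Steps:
p = -2611170 - 1527*sqrt(2319) (p = (sqrt(1250 + 1069) + 1710)*(-1602 + (26 - 1*(-49))) = (sqrt(2319) + 1710)*(-1602 + (26 + 49)) = (1710 + sqrt(2319))*(-1602 + 75) = (1710 + sqrt(2319))*(-1527) = -2611170 - 1527*sqrt(2319) ≈ -2.6847e+6)
p + v(-18, -13) = (-2611170 - 1527*sqrt(2319)) + (-18 - 13) = (-2611170 - 1527*sqrt(2319)) - 31 = -2611201 - 1527*sqrt(2319)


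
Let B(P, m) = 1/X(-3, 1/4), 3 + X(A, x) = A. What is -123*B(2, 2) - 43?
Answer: -45/2 ≈ -22.500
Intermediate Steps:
X(A, x) = -3 + A
B(P, m) = -⅙ (B(P, m) = 1/(-3 - 3) = 1/(-6) = -⅙)
-123*B(2, 2) - 43 = -123*(-⅙) - 43 = 41/2 - 43 = -45/2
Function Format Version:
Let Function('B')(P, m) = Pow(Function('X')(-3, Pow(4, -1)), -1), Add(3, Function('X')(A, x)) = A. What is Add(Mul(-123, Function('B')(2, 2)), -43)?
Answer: Rational(-45, 2) ≈ -22.500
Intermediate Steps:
Function('X')(A, x) = Add(-3, A)
Function('B')(P, m) = Rational(-1, 6) (Function('B')(P, m) = Pow(Add(-3, -3), -1) = Pow(-6, -1) = Rational(-1, 6))
Add(Mul(-123, Function('B')(2, 2)), -43) = Add(Mul(-123, Rational(-1, 6)), -43) = Add(Rational(41, 2), -43) = Rational(-45, 2)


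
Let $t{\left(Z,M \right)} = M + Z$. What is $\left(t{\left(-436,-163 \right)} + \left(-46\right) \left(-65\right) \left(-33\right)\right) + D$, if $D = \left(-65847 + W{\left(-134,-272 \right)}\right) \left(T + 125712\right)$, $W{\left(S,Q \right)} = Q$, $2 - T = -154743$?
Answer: $-18543635652$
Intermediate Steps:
$T = 154745$ ($T = 2 - -154743 = 2 + 154743 = 154745$)
$D = -18543536383$ ($D = \left(-65847 - 272\right) \left(154745 + 125712\right) = \left(-66119\right) 280457 = -18543536383$)
$\left(t{\left(-436,-163 \right)} + \left(-46\right) \left(-65\right) \left(-33\right)\right) + D = \left(\left(-163 - 436\right) + \left(-46\right) \left(-65\right) \left(-33\right)\right) - 18543536383 = \left(-599 + 2990 \left(-33\right)\right) - 18543536383 = \left(-599 - 98670\right) - 18543536383 = -99269 - 18543536383 = -18543635652$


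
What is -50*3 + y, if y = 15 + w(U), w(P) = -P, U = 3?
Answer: -138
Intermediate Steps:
y = 12 (y = 15 - 1*3 = 15 - 3 = 12)
-50*3 + y = -50*3 + 12 = -150 + 12 = -138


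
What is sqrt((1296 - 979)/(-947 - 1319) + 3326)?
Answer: sqrt(17077480134)/2266 ≈ 57.670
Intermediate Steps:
sqrt((1296 - 979)/(-947 - 1319) + 3326) = sqrt(317/(-2266) + 3326) = sqrt(317*(-1/2266) + 3326) = sqrt(-317/2266 + 3326) = sqrt(7536399/2266) = sqrt(17077480134)/2266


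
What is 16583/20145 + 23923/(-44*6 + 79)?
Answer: -95772196/745365 ≈ -128.49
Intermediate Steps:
16583/20145 + 23923/(-44*6 + 79) = 16583*(1/20145) + 23923/(-264 + 79) = 16583/20145 + 23923/(-185) = 16583/20145 + 23923*(-1/185) = 16583/20145 - 23923/185 = -95772196/745365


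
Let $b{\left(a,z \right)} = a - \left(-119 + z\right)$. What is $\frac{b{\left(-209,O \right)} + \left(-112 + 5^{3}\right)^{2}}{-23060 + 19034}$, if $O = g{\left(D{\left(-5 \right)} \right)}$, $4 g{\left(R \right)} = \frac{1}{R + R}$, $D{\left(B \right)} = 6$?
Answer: $- \frac{3791}{193248} \approx -0.019617$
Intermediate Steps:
$g{\left(R \right)} = \frac{1}{8 R}$ ($g{\left(R \right)} = \frac{1}{4 \left(R + R\right)} = \frac{1}{4 \cdot 2 R} = \frac{\frac{1}{2} \frac{1}{R}}{4} = \frac{1}{8 R}$)
$O = \frac{1}{48}$ ($O = \frac{1}{8 \cdot 6} = \frac{1}{8} \cdot \frac{1}{6} = \frac{1}{48} \approx 0.020833$)
$b{\left(a,z \right)} = 119 + a - z$
$\frac{b{\left(-209,O \right)} + \left(-112 + 5^{3}\right)^{2}}{-23060 + 19034} = \frac{\left(119 - 209 - \frac{1}{48}\right) + \left(-112 + 5^{3}\right)^{2}}{-23060 + 19034} = \frac{\left(119 - 209 - \frac{1}{48}\right) + \left(-112 + 125\right)^{2}}{-4026} = \left(- \frac{4321}{48} + 13^{2}\right) \left(- \frac{1}{4026}\right) = \left(- \frac{4321}{48} + 169\right) \left(- \frac{1}{4026}\right) = \frac{3791}{48} \left(- \frac{1}{4026}\right) = - \frac{3791}{193248}$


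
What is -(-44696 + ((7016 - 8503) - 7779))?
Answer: 53962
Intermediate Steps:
-(-44696 + ((7016 - 8503) - 7779)) = -(-44696 + (-1487 - 7779)) = -(-44696 - 9266) = -1*(-53962) = 53962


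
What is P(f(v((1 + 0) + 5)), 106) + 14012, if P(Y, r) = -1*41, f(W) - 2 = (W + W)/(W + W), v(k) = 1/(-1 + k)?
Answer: 13971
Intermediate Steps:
f(W) = 3 (f(W) = 2 + (W + W)/(W + W) = 2 + (2*W)/((2*W)) = 2 + (2*W)*(1/(2*W)) = 2 + 1 = 3)
P(Y, r) = -41
P(f(v((1 + 0) + 5)), 106) + 14012 = -41 + 14012 = 13971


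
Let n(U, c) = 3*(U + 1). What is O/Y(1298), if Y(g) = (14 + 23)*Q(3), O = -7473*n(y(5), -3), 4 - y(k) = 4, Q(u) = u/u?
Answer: -22419/37 ≈ -605.92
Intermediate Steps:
Q(u) = 1
y(k) = 0 (y(k) = 4 - 1*4 = 4 - 4 = 0)
n(U, c) = 3 + 3*U (n(U, c) = 3*(1 + U) = 3 + 3*U)
O = -22419 (O = -7473*(3 + 3*0) = -7473*(3 + 0) = -7473*3 = -22419)
Y(g) = 37 (Y(g) = (14 + 23)*1 = 37*1 = 37)
O/Y(1298) = -22419/37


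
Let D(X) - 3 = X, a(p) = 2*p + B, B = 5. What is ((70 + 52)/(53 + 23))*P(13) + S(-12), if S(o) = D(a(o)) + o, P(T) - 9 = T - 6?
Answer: -44/19 ≈ -2.3158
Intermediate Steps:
a(p) = 5 + 2*p (a(p) = 2*p + 5 = 5 + 2*p)
D(X) = 3 + X
P(T) = 3 + T (P(T) = 9 + (T - 6) = 9 + (-6 + T) = 3 + T)
S(o) = 8 + 3*o (S(o) = (3 + (5 + 2*o)) + o = (8 + 2*o) + o = 8 + 3*o)
((70 + 52)/(53 + 23))*P(13) + S(-12) = ((70 + 52)/(53 + 23))*(3 + 13) + (8 + 3*(-12)) = (122/76)*16 + (8 - 36) = (122*(1/76))*16 - 28 = (61/38)*16 - 28 = 488/19 - 28 = -44/19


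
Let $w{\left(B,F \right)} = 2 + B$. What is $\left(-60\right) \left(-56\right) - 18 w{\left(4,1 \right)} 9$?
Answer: $2388$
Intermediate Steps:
$\left(-60\right) \left(-56\right) - 18 w{\left(4,1 \right)} 9 = \left(-60\right) \left(-56\right) - 18 \left(2 + 4\right) 9 = 3360 - 18 \cdot 6 \cdot 9 = 3360 - 108 \cdot 9 = 3360 - 972 = 2388$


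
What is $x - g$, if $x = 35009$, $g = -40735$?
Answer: $75744$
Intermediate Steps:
$x - g = 35009 - -40735 = 35009 + 40735 = 75744$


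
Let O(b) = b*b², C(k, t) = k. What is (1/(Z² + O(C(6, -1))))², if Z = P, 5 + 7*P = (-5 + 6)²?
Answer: 2401/112360000 ≈ 2.1369e-5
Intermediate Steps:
P = -4/7 (P = -5/7 + (-5 + 6)²/7 = -5/7 + (⅐)*1² = -5/7 + (⅐)*1 = -5/7 + ⅐ = -4/7 ≈ -0.57143)
O(b) = b³
Z = -4/7 ≈ -0.57143
(1/(Z² + O(C(6, -1))))² = (1/((-4/7)² + 6³))² = (1/(16/49 + 216))² = (1/(10600/49))² = (49/10600)² = 2401/112360000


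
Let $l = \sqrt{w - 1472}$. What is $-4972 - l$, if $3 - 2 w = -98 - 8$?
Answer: $-4972 - \frac{9 i \sqrt{70}}{2} \approx -4972.0 - 37.65 i$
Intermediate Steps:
$w = \frac{109}{2}$ ($w = \frac{3}{2} - \frac{-98 - 8}{2} = \frac{3}{2} - -53 = \frac{3}{2} + 53 = \frac{109}{2} \approx 54.5$)
$l = \frac{9 i \sqrt{70}}{2}$ ($l = \sqrt{\frac{109}{2} - 1472} = \sqrt{- \frac{2835}{2}} = \frac{9 i \sqrt{70}}{2} \approx 37.65 i$)
$-4972 - l = -4972 - \frac{9 i \sqrt{70}}{2}$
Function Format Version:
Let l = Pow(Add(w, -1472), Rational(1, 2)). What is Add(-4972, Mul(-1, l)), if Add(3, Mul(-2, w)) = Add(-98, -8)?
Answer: Add(-4972, Mul(Rational(-9, 2), I, Pow(70, Rational(1, 2)))) ≈ Add(-4972.0, Mul(-37.650, I))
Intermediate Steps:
w = Rational(109, 2) (w = Add(Rational(3, 2), Mul(Rational(-1, 2), Add(-98, -8))) = Add(Rational(3, 2), Mul(Rational(-1, 2), -106)) = Add(Rational(3, 2), 53) = Rational(109, 2) ≈ 54.500)
l = Mul(Rational(9, 2), I, Pow(70, Rational(1, 2))) (l = Pow(Add(Rational(109, 2), -1472), Rational(1, 2)) = Pow(Rational(-2835, 2), Rational(1, 2)) = Mul(Rational(9, 2), I, Pow(70, Rational(1, 2))) ≈ Mul(37.650, I))
Add(-4972, Mul(-1, l)) = Add(-4972, Mul(-1, Mul(Rational(9, 2), I, Pow(70, Rational(1, 2))))) = Add(-4972, Mul(Rational(-9, 2), I, Pow(70, Rational(1, 2))))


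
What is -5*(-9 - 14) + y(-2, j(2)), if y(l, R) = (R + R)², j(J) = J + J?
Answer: 179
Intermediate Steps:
j(J) = 2*J
y(l, R) = 4*R² (y(l, R) = (2*R)² = 4*R²)
-5*(-9 - 14) + y(-2, j(2)) = -5*(-9 - 14) + 4*(2*2)² = -5*(-23) + 4*4² = 115 + 4*16 = 115 + 64 = 179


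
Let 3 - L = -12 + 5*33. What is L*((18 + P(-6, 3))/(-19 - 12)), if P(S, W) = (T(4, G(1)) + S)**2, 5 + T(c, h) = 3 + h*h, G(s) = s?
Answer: 10050/31 ≈ 324.19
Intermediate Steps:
L = -150 (L = 3 - (-12 + 5*33) = 3 - (-12 + 165) = 3 - 1*153 = 3 - 153 = -150)
T(c, h) = -2 + h**2 (T(c, h) = -5 + (3 + h*h) = -5 + (3 + h**2) = -2 + h**2)
P(S, W) = (-1 + S)**2 (P(S, W) = ((-2 + 1**2) + S)**2 = ((-2 + 1) + S)**2 = (-1 + S)**2)
L*((18 + P(-6, 3))/(-19 - 12)) = -150*(18 + (-1 - 6)**2)/(-19 - 12) = -150*(18 + (-7)**2)/(-31) = -150*(18 + 49)*(-1)/31 = -10050*(-1)/31 = -150*(-67/31) = 10050/31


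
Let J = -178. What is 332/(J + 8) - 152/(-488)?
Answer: -8511/5185 ≈ -1.6415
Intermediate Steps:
332/(J + 8) - 152/(-488) = 332/(-178 + 8) - 152/(-488) = 332/(-170) - 152*(-1/488) = 332*(-1/170) + 19/61 = -166/85 + 19/61 = -8511/5185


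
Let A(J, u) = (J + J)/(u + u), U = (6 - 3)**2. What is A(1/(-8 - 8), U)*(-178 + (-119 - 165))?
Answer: 77/24 ≈ 3.2083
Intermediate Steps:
U = 9 (U = 3**2 = 9)
A(J, u) = J/u (A(J, u) = (2*J)/((2*u)) = (2*J)*(1/(2*u)) = J/u)
A(1/(-8 - 8), U)*(-178 + (-119 - 165)) = (1/(-8 - 8*9))*(-178 + (-119 - 165)) = ((1/9)/(-16))*(-178 - 284) = -1/16*1/9*(-462) = -1/144*(-462) = 77/24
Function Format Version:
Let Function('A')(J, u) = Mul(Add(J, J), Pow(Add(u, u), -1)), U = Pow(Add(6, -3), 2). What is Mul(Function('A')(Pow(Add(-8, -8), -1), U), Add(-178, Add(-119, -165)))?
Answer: Rational(77, 24) ≈ 3.2083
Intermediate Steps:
U = 9 (U = Pow(3, 2) = 9)
Function('A')(J, u) = Mul(J, Pow(u, -1)) (Function('A')(J, u) = Mul(Mul(2, J), Pow(Mul(2, u), -1)) = Mul(Mul(2, J), Mul(Rational(1, 2), Pow(u, -1))) = Mul(J, Pow(u, -1)))
Mul(Function('A')(Pow(Add(-8, -8), -1), U), Add(-178, Add(-119, -165))) = Mul(Mul(Pow(Add(-8, -8), -1), Pow(9, -1)), Add(-178, Add(-119, -165))) = Mul(Mul(Pow(-16, -1), Rational(1, 9)), Add(-178, -284)) = Mul(Mul(Rational(-1, 16), Rational(1, 9)), -462) = Mul(Rational(-1, 144), -462) = Rational(77, 24)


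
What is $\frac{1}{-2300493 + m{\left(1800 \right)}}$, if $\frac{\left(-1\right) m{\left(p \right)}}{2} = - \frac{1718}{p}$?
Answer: $- \frac{450}{1035220991} \approx -4.3469 \cdot 10^{-7}$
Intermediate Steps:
$m{\left(p \right)} = \frac{3436}{p}$ ($m{\left(p \right)} = - 2 \left(- \frac{1718}{p}\right) = \frac{3436}{p}$)
$\frac{1}{-2300493 + m{\left(1800 \right)}} = \frac{1}{-2300493 + \frac{3436}{1800}} = \frac{1}{-2300493 + 3436 \cdot \frac{1}{1800}} = \frac{1}{-2300493 + \frac{859}{450}} = \frac{1}{- \frac{1035220991}{450}} = - \frac{450}{1035220991}$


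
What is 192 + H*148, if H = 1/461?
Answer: 88660/461 ≈ 192.32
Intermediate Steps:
H = 1/461 ≈ 0.0021692
192 + H*148 = 192 + (1/461)*148 = 192 + 148/461 = 88660/461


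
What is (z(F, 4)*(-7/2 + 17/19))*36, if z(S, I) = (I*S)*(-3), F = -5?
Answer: -106920/19 ≈ -5627.4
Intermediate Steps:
z(S, I) = -3*I*S
(z(F, 4)*(-7/2 + 17/19))*36 = ((-3*4*(-5))*(-7/2 + 17/19))*36 = (60*(-7*½ + 17*(1/19)))*36 = (60*(-7/2 + 17/19))*36 = (60*(-99/38))*36 = -2970/19*36 = -106920/19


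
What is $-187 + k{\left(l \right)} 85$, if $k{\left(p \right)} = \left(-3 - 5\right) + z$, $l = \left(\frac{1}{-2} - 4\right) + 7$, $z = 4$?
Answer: $-527$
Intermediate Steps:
$l = \frac{5}{2}$ ($l = \left(- \frac{1}{2} - 4\right) + 7 = - \frac{9}{2} + 7 = \frac{5}{2} \approx 2.5$)
$k{\left(p \right)} = -4$ ($k{\left(p \right)} = \left(-3 - 5\right) + 4 = -8 + 4 = -4$)
$-187 + k{\left(l \right)} 85 = -187 - 340 = -527$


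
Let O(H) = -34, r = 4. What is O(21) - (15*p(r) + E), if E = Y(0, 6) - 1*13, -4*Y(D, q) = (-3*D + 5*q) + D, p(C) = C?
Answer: -147/2 ≈ -73.500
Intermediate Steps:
Y(D, q) = D/2 - 5*q/4 (Y(D, q) = -((-3*D + 5*q) + D)/4 = -(-2*D + 5*q)/4 = D/2 - 5*q/4)
E = -41/2 (E = ((½)*0 - 5/4*6) - 1*13 = (0 - 15/2) - 13 = -15/2 - 13 = -41/2 ≈ -20.500)
O(21) - (15*p(r) + E) = -34 - (15*4 - 41/2) = -34 - (60 - 41/2) = -34 - 1*79/2 = -34 - 79/2 = -147/2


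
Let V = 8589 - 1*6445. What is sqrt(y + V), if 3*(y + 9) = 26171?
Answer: 8*sqrt(1527)/3 ≈ 104.20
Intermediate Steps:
V = 2144 (V = 8589 - 6445 = 2144)
y = 26144/3 (y = -9 + (1/3)*26171 = -9 + 26171/3 = 26144/3 ≈ 8714.7)
sqrt(y + V) = sqrt(26144/3 + 2144) = sqrt(32576/3) = 8*sqrt(1527)/3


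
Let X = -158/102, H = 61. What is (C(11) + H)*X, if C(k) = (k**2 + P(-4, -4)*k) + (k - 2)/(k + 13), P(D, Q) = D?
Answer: -29151/136 ≈ -214.35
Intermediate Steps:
X = -79/51 (X = -158*1/102 = -79/51 ≈ -1.5490)
C(k) = k**2 - 4*k + (-2 + k)/(13 + k) (C(k) = (k**2 - 4*k) + (k - 2)/(k + 13) = (k**2 - 4*k) + (-2 + k)/(13 + k) = k**2 - 4*k + (-2 + k)/(13 + k))
(C(11) + H)*X = ((-2 + 11**3 - 51*11 + 9*11**2)/(13 + 11) + 61)*(-79/51) = ((-2 + 1331 - 561 + 9*121)/24 + 61)*(-79/51) = ((-2 + 1331 - 561 + 1089)/24 + 61)*(-79/51) = ((1/24)*1857 + 61)*(-79/51) = (619/8 + 61)*(-79/51) = (1107/8)*(-79/51) = -29151/136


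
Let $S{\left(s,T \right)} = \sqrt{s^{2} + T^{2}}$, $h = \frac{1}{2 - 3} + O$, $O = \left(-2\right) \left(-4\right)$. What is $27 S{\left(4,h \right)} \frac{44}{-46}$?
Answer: $- \frac{594 \sqrt{65}}{23} \approx -208.22$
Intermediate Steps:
$O = 8$
$h = 7$ ($h = \frac{1}{2 - 3} + 8 = \frac{1}{-1} + 8 = -1 + 8 = 7$)
$S{\left(s,T \right)} = \sqrt{T^{2} + s^{2}}$
$27 S{\left(4,h \right)} \frac{44}{-46} = 27 \sqrt{7^{2} + 4^{2}} \frac{44}{-46} = 27 \sqrt{49 + 16} \cdot 44 \left(- \frac{1}{46}\right) = 27 \sqrt{65} \left(- \frac{22}{23}\right) = - \frac{594 \sqrt{65}}{23}$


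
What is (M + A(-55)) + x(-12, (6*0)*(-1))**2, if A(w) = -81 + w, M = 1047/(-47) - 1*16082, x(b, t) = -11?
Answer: -757606/47 ≈ -16119.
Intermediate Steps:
M = -756901/47 (M = 1047*(-1/47) - 16082 = -1047/47 - 16082 = -756901/47 ≈ -16104.)
(M + A(-55)) + x(-12, (6*0)*(-1))**2 = (-756901/47 + (-81 - 55)) + (-11)**2 = (-756901/47 - 136) + 121 = -763293/47 + 121 = -757606/47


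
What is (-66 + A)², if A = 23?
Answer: 1849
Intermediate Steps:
(-66 + A)² = (-66 + 23)² = (-43)² = 1849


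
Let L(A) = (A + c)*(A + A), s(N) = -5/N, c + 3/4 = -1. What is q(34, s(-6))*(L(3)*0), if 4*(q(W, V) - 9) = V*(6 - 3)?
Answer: 0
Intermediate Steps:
c = -7/4 (c = -¾ - 1 = -7/4 ≈ -1.7500)
q(W, V) = 9 + 3*V/4 (q(W, V) = 9 + (V*(6 - 3))/4 = 9 + (V*3)/4 = 9 + (3*V)/4 = 9 + 3*V/4)
L(A) = 2*A*(-7/4 + A) (L(A) = (A - 7/4)*(A + A) = (-7/4 + A)*(2*A) = 2*A*(-7/4 + A))
q(34, s(-6))*(L(3)*0) = (9 + 3*(-5/(-6))/4)*(((½)*3*(-7 + 4*3))*0) = (9 + 3*(-5*(-⅙))/4)*(((½)*3*(-7 + 12))*0) = (9 + (¾)*(⅚))*(((½)*3*5)*0) = (9 + 5/8)*((15/2)*0) = (77/8)*0 = 0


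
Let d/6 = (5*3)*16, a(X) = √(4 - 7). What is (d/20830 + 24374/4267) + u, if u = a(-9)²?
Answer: 24721007/8888161 ≈ 2.7813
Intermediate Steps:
a(X) = I*√3 (a(X) = √(-3) = I*√3)
d = 1440 (d = 6*((5*3)*16) = 6*(15*16) = 6*240 = 1440)
u = -3 (u = (I*√3)² = -3)
(d/20830 + 24374/4267) + u = (1440/20830 + 24374/4267) - 3 = (1440*(1/20830) + 24374*(1/4267)) - 3 = (144/2083 + 24374/4267) - 3 = 51385490/8888161 - 3 = 24721007/8888161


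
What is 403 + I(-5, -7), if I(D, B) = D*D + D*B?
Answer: 463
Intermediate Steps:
I(D, B) = D² + B*D
403 + I(-5, -7) = 403 - 5*(-7 - 5) = 403 - 5*(-12) = 403 + 60 = 463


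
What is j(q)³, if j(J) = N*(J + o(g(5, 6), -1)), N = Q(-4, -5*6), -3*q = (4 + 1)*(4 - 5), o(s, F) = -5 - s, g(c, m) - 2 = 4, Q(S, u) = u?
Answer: 21952000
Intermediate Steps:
g(c, m) = 6 (g(c, m) = 2 + 4 = 6)
q = 5/3 (q = -(4 + 1)*(4 - 5)/3 = -5*(-1)/3 = -⅓*(-5) = 5/3 ≈ 1.6667)
N = -30 (N = -5*6 = -30)
j(J) = 330 - 30*J (j(J) = -30*(J + (-5 - 1*6)) = -30*(J + (-5 - 6)) = -30*(J - 11) = -30*(-11 + J) = 330 - 30*J)
j(q)³ = (330 - 30*5/3)³ = (330 - 50)³ = 280³ = 21952000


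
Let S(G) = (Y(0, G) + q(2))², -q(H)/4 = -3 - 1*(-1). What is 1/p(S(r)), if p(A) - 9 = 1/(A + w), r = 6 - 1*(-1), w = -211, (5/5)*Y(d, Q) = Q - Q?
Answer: 147/1322 ≈ 0.11120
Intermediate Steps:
Y(d, Q) = 0 (Y(d, Q) = Q - Q = 0)
q(H) = 8 (q(H) = -4*(-3 - 1*(-1)) = -4*(-3 + 1) = -4*(-2) = 8)
r = 7 (r = 6 + 1 = 7)
S(G) = 64 (S(G) = (0 + 8)² = 8² = 64)
p(A) = 9 + 1/(-211 + A) (p(A) = 9 + 1/(A - 211) = 9 + 1/(-211 + A))
1/p(S(r)) = 1/((-1898 + 9*64)/(-211 + 64)) = 1/((-1898 + 576)/(-147)) = 1/(-1/147*(-1322)) = 1/(1322/147) = 147/1322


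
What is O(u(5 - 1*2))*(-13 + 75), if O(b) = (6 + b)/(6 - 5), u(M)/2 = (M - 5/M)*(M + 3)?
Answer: 1364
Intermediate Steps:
u(M) = 2*(3 + M)*(M - 5/M) (u(M) = 2*((M - 5/M)*(M + 3)) = 2*((M - 5/M)*(3 + M)) = 2*((3 + M)*(M - 5/M)) = 2*(3 + M)*(M - 5/M))
O(b) = 6 + b (O(b) = (6 + b)/1 = (6 + b)*1 = 6 + b)
O(u(5 - 1*2))*(-13 + 75) = (6 + (-10 - 30/(5 - 1*2) + 2*(5 - 1*2)² + 6*(5 - 1*2)))*(-13 + 75) = (6 + (-10 - 30/(5 - 2) + 2*(5 - 2)² + 6*(5 - 2)))*62 = (6 + (-10 - 30/3 + 2*3² + 6*3))*62 = (6 + (-10 - 30*⅓ + 2*9 + 18))*62 = (6 + (-10 - 10 + 18 + 18))*62 = (6 + 16)*62 = 22*62 = 1364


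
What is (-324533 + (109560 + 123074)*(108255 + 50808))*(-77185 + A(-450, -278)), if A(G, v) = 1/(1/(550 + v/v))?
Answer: -2835698432201306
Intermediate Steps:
A(G, v) = 551 (A(G, v) = 1/(1/(550 + 1)) = 1/(1/551) = 551)
(-324533 + (109560 + 123074)*(108255 + 50808))*(-77185 + A(-450, -278)) = (-324533 + (109560 + 123074)*(108255 + 50808))*(-77185 + 551) = (-324533 + 232634*159063)*(-76634) = (-324533 + 37003461942)*(-76634) = 37003137409*(-76634) = -2835698432201306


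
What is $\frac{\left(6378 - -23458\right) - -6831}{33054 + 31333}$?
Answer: $\frac{36667}{64387} \approx 0.56948$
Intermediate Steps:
$\frac{\left(6378 - -23458\right) - -6831}{33054 + 31333} = \frac{\left(6378 + 23458\right) + 6831}{64387} = \left(29836 + 6831\right) \frac{1}{64387} = 36667 \cdot \frac{1}{64387} = \frac{36667}{64387}$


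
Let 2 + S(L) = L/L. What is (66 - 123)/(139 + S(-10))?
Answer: -19/46 ≈ -0.41304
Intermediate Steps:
S(L) = -1 (S(L) = -2 + L/L = -2 + 1 = -1)
(66 - 123)/(139 + S(-10)) = (66 - 123)/(139 - 1) = -57/138 = -57*1/138 = -19/46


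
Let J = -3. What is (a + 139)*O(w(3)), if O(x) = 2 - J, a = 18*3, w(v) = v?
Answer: 965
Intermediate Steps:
a = 54
O(x) = 5 (O(x) = 2 - 1*(-3) = 2 + 3 = 5)
(a + 139)*O(w(3)) = (54 + 139)*5 = 193*5 = 965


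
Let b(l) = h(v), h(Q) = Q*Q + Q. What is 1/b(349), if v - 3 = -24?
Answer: 1/420 ≈ 0.0023810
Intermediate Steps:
v = -21 (v = 3 - 24 = -21)
h(Q) = Q + Q² (h(Q) = Q² + Q = Q + Q²)
b(l) = 420 (b(l) = -21*(1 - 21) = -21*(-20) = 420)
1/b(349) = 1/420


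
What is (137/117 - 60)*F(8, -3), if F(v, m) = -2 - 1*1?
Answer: 6883/39 ≈ 176.49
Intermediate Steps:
F(v, m) = -3 (F(v, m) = -2 - 1 = -3)
(137/117 - 60)*F(8, -3) = (137/117 - 60)*(-3) = -6883/117*(-3) = 6883/39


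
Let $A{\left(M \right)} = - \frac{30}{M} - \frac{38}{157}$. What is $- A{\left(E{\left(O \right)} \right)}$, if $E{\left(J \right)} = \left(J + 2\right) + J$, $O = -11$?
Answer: $- \frac{395}{314} \approx -1.258$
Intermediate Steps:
$E{\left(J \right)} = 2 + 2 J$ ($E{\left(J \right)} = \left(2 + J\right) + J = 2 + 2 J$)
$A{\left(M \right)} = - \frac{38}{157} - \frac{30}{M}$ ($A{\left(M \right)} = - \frac{30}{M} - \frac{38}{157} = - \frac{38}{157} - \frac{30}{M}$)
$- A{\left(E{\left(O \right)} \right)} = - (- \frac{38}{157} - \frac{30}{2 + 2 \left(-11\right)}) = - (- \frac{38}{157} - \frac{30}{2 - 22}) = - (- \frac{38}{157} - \frac{30}{-20}) = - (- \frac{38}{157} - - \frac{3}{2}) = - (- \frac{38}{157} + \frac{3}{2}) = \left(-1\right) \frac{395}{314} = - \frac{395}{314}$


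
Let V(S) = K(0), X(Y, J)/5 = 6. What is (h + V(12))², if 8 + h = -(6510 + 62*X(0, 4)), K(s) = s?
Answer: 70190884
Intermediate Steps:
X(Y, J) = 30 (X(Y, J) = 5*6 = 30)
V(S) = 0
h = -8378 (h = -8 - 62/(1/(30 + 105)) = -8 - 62/(1/135) = -8 - 62/1/135 = -8 - 62*135 = -8 - 8370 = -8378)
(h + V(12))² = (-8378 + 0)² = (-8378)² = 70190884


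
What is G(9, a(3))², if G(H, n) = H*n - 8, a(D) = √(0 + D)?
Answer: 307 - 144*√3 ≈ 57.585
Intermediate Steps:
a(D) = √D
G(H, n) = -8 + H*n
G(9, a(3))² = (-8 + 9*√3)²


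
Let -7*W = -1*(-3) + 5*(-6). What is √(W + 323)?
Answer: 4*√1001/7 ≈ 18.079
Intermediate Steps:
W = 27/7 (W = -(-1*(-3) + 5*(-6))/7 = -(3 - 30)/7 = -⅐*(-27) = 27/7 ≈ 3.8571)
√(W + 323) = √(27/7 + 323) = √(2288/7) = 4*√1001/7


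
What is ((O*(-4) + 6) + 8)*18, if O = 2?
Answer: 108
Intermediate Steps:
((O*(-4) + 6) + 8)*18 = ((2*(-4) + 6) + 8)*18 = ((-8 + 6) + 8)*18 = (-2 + 8)*18 = 6*18 = 108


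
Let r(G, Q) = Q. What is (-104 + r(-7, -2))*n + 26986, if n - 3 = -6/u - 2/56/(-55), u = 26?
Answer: 267190851/10010 ≈ 26692.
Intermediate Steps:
n = 55453/20020 (n = 3 + (-6/26 - 2/56/(-55)) = 3 + (-6*1/26 - 2*1/56*(-1/55)) = 3 + (-3/13 - 1/28*(-1/55)) = 3 + (-3/13 + 1/1540) = 3 - 4607/20020 = 55453/20020 ≈ 2.7699)
(-104 + r(-7, -2))*n + 26986 = (-104 - 2)*(55453/20020) + 26986 = -106*55453/20020 + 26986 = -2939009/10010 + 26986 = 267190851/10010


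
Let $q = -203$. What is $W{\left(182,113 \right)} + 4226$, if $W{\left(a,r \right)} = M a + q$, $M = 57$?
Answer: $14397$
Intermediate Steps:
$W{\left(a,r \right)} = -203 + 57 a$ ($W{\left(a,r \right)} = 57 a - 203 = -203 + 57 a$)
$W{\left(182,113 \right)} + 4226 = \left(-203 + 57 \cdot 182\right) + 4226 = \left(-203 + 10374\right) + 4226 = 10171 + 4226 = 14397$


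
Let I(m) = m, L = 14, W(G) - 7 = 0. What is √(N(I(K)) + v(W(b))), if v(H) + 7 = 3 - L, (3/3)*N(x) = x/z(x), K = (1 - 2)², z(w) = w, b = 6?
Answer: I*√17 ≈ 4.1231*I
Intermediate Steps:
W(G) = 7 (W(G) = 7 + 0 = 7)
K = 1 (K = (-1)² = 1)
N(x) = 1 (N(x) = x/x = 1)
v(H) = -18 (v(H) = -7 + (3 - 1*14) = -7 + (3 - 14) = -7 - 11 = -18)
√(N(I(K)) + v(W(b))) = √(1 - 18) = √(-17) = I*√17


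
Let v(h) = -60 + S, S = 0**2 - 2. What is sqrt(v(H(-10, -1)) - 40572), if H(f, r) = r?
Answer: I*sqrt(40634) ≈ 201.58*I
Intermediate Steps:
S = -2 (S = 0 - 2 = -2)
v(h) = -62 (v(h) = -60 - 2 = -62)
sqrt(v(H(-10, -1)) - 40572) = sqrt(-62 - 40572) = sqrt(-40634) = I*sqrt(40634)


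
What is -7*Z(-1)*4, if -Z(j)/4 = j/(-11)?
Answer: 112/11 ≈ 10.182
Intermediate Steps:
Z(j) = 4*j/11 (Z(j) = -4*j/(-11) = -4*j*(-1)/11 = -(-4)*j/11 = 4*j/11)
-7*Z(-1)*4 = -28*(-1)/11*4 = -7*(-4/11)*4 = (28/11)*4 = 112/11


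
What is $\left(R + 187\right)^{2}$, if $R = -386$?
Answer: $39601$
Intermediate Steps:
$\left(R + 187\right)^{2} = \left(-386 + 187\right)^{2} = \left(-199\right)^{2} = 39601$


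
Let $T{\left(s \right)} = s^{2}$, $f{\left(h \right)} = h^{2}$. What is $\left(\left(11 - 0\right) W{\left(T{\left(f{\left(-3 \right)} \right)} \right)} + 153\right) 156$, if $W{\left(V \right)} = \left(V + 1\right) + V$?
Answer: $303576$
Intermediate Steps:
$W{\left(V \right)} = 1 + 2 V$ ($W{\left(V \right)} = \left(1 + V\right) + V = 1 + 2 V$)
$\left(\left(11 - 0\right) W{\left(T{\left(f{\left(-3 \right)} \right)} \right)} + 153\right) 156 = \left(\left(11 - 0\right) \left(1 + 2 \left(\left(-3\right)^{2}\right)^{2}\right) + 153\right) 156 = \left(\left(11 + 0\right) \left(1 + 2 \cdot 9^{2}\right) + 153\right) 156 = \left(11 \left(1 + 2 \cdot 81\right) + 153\right) 156 = \left(11 \left(1 + 162\right) + 153\right) 156 = \left(11 \cdot 163 + 153\right) 156 = \left(1793 + 153\right) 156 = 1946 \cdot 156 = 303576$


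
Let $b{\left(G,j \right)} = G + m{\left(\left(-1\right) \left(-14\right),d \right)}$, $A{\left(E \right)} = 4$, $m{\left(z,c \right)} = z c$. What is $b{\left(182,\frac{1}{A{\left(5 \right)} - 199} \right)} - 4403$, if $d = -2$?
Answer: $-4249$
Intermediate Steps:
$m{\left(z,c \right)} = c z$
$b{\left(G,j \right)} = -28 + G$ ($b{\left(G,j \right)} = G - 2 \left(\left(-1\right) \left(-14\right)\right) = G - 28 = -28 + G$)
$b{\left(182,\frac{1}{A{\left(5 \right)} - 199} \right)} - 4403 = \left(-28 + 182\right) - 4403 = 154 - 4403 = -4249$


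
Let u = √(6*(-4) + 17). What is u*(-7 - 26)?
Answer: -33*I*√7 ≈ -87.31*I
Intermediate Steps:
u = I*√7 (u = √(-24 + 17) = √(-7) = I*√7 ≈ 2.6458*I)
u*(-7 - 26) = (I*√7)*(-7 - 26) = (I*√7)*(-33) = -33*I*√7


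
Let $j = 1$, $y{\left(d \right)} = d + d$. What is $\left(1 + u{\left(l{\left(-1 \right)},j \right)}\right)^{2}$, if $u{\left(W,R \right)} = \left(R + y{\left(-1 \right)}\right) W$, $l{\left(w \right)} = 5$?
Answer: $16$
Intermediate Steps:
$y{\left(d \right)} = 2 d$
$u{\left(W,R \right)} = W \left(-2 + R\right)$ ($u{\left(W,R \right)} = \left(R + 2 \left(-1\right)\right) W = \left(R - 2\right) W = \left(-2 + R\right) W = W \left(-2 + R\right)$)
$\left(1 + u{\left(l{\left(-1 \right)},j \right)}\right)^{2} = \left(1 + 5 \left(-2 + 1\right)\right)^{2} = \left(1 + 5 \left(-1\right)\right)^{2} = \left(1 - 5\right)^{2} = \left(-4\right)^{2} = 16$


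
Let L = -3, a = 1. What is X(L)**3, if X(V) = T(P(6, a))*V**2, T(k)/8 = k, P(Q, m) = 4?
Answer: 23887872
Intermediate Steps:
T(k) = 8*k
X(V) = 32*V**2 (X(V) = (8*4)*V**2 = 32*V**2)
X(L)**3 = (32*(-3)**2)**3 = (32*9)**3 = 288**3 = 23887872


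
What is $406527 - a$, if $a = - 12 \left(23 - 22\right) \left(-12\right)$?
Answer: $406383$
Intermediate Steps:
$a = 144$ ($a = \left(-12\right) 1 \left(-12\right) = \left(-12\right) \left(-12\right) = 144$)
$406527 - a = 406527 - 144 = 406383$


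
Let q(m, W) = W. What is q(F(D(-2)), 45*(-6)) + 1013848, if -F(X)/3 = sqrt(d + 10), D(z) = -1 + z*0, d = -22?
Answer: 1013578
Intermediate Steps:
D(z) = -1 (D(z) = -1 + 0 = -1)
F(X) = -6*I*sqrt(3) (F(X) = -3*sqrt(-22 + 10) = -6*I*sqrt(3))
q(F(D(-2)), 45*(-6)) + 1013848 = 45*(-6) + 1013848 = -270 + 1013848 = 1013578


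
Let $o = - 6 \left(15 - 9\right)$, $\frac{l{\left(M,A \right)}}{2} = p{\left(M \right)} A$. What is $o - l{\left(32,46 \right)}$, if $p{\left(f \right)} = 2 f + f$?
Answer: $-8868$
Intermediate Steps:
$p{\left(f \right)} = 3 f$
$l{\left(M,A \right)} = 6 A M$ ($l{\left(M,A \right)} = 2 \cdot 3 M A = 2 \cdot 3 A M = 6 A M$)
$o = -36$ ($o = \left(-6\right) 6 = -36$)
$o - l{\left(32,46 \right)} = -36 - 6 \cdot 46 \cdot 32 = -36 - 8832 = -8868$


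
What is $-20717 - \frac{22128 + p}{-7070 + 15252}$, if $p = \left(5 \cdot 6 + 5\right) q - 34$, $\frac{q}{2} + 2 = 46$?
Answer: $- \frac{84765834}{4091} \approx -20720.0$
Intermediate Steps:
$q = 88$ ($q = -4 + 2 \cdot 46 = -4 + 92 = 88$)
$p = 3046$ ($p = \left(5 \cdot 6 + 5\right) 88 - 34 = \left(30 + 5\right) 88 - 34 = 35 \cdot 88 - 34 = 3080 - 34 = 3046$)
$-20717 - \frac{22128 + p}{-7070 + 15252} = -20717 - \frac{22128 + 3046}{-7070 + 15252} = -20717 - \frac{25174}{8182} = -20717 - 25174 \cdot \frac{1}{8182} = -20717 - \frac{12587}{4091} = - \frac{84765834}{4091}$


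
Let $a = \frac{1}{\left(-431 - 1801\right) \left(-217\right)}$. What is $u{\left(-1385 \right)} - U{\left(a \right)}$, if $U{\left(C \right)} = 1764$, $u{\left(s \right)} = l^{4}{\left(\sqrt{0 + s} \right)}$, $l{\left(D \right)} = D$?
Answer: $1916461$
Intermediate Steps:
$a = \frac{1}{484344}$ ($a = \frac{1}{-2232} \left(- \frac{1}{217}\right) = \left(- \frac{1}{2232}\right) \left(- \frac{1}{217}\right) = \frac{1}{484344} \approx 2.0646 \cdot 10^{-6}$)
$u{\left(s \right)} = s^{2}$ ($u{\left(s \right)} = \left(\sqrt{0 + s}\right)^{4} = \left(\sqrt{s}\right)^{4} = s^{2}$)
$u{\left(-1385 \right)} - U{\left(a \right)} = \left(-1385\right)^{2} - 1764 = 1918225 - 1764 = 1916461$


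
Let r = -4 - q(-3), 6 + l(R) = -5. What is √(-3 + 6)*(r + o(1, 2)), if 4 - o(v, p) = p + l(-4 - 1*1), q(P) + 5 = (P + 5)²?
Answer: 10*√3 ≈ 17.320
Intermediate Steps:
q(P) = -5 + (5 + P)² (q(P) = -5 + (P + 5)² = -5 + (5 + P)²)
l(R) = -11 (l(R) = -6 - 5 = -11)
r = -3 (r = -4 - (-5 + (5 - 3)²) = -4 - (-5 + 2²) = -4 - (-5 + 4) = -4 - 1*(-1) = -4 + 1 = -3)
o(v, p) = 15 - p (o(v, p) = 4 - (p - 11) = 4 - (-11 + p) = 4 + (11 - p) = 15 - p)
√(-3 + 6)*(r + o(1, 2)) = √(-3 + 6)*(-3 + (15 - 1*2)) = √3*(-3 + (15 - 2)) = √3*(-3 + 13) = √3*10 = 10*√3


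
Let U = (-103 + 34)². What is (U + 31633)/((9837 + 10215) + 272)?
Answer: 18197/10162 ≈ 1.7907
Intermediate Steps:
U = 4761 (U = (-69)² = 4761)
(U + 31633)/((9837 + 10215) + 272) = (4761 + 31633)/((9837 + 10215) + 272) = 36394/(20052 + 272) = 36394/20324 = 36394*(1/20324) = 18197/10162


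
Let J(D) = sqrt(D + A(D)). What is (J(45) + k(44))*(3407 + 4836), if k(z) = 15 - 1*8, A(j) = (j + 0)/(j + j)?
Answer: 57701 + 8243*sqrt(182)/2 ≈ 1.1330e+5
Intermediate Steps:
A(j) = 1/2 (A(j) = j/((2*j)) = j*(1/(2*j)) = 1/2)
k(z) = 7 (k(z) = 15 - 8 = 7)
J(D) = sqrt(1/2 + D) (J(D) = sqrt(D + 1/2) = sqrt(1/2 + D))
(J(45) + k(44))*(3407 + 4836) = (sqrt(2 + 4*45)/2 + 7)*(3407 + 4836) = (sqrt(2 + 180)/2 + 7)*8243 = (sqrt(182)/2 + 7)*8243 = (7 + sqrt(182)/2)*8243 = 57701 + 8243*sqrt(182)/2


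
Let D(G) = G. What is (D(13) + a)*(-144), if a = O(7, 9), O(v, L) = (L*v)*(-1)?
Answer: 7200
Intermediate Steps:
O(v, L) = -L*v
a = -63 (a = -1*9*7 = -63)
(D(13) + a)*(-144) = (13 - 63)*(-144) = -50*(-144) = 7200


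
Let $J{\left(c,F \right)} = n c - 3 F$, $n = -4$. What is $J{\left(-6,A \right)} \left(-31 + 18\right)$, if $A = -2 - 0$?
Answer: $-390$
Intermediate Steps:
$A = -2$ ($A = -2 + 0 = -2$)
$J{\left(c,F \right)} = - 4 c - 3 F$
$J{\left(-6,A \right)} \left(-31 + 18\right) = \left(\left(-4\right) \left(-6\right) - -6\right) \left(-31 + 18\right) = \left(24 + 6\right) \left(-13\right) = 30 \left(-13\right) = -390$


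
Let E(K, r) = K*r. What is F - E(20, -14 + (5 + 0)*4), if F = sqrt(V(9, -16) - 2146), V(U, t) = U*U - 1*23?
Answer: -120 + 6*I*sqrt(58) ≈ -120.0 + 45.695*I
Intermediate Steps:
V(U, t) = -23 + U**2 (V(U, t) = U**2 - 23 = -23 + U**2)
F = 6*I*sqrt(58) (F = sqrt((-23 + 9**2) - 2146) = sqrt((-23 + 81) - 2146) = sqrt(58 - 2146) = sqrt(-2088) = 6*I*sqrt(58) ≈ 45.695*I)
F - E(20, -14 + (5 + 0)*4) = 6*I*sqrt(58) - 20*(-14 + (5 + 0)*4) = 6*I*sqrt(58) - 20*(-14 + 5*4) = 6*I*sqrt(58) - 20*(-14 + 20) = 6*I*sqrt(58) - 20*6 = 6*I*sqrt(58) - 1*120 = 6*I*sqrt(58) - 120 = -120 + 6*I*sqrt(58)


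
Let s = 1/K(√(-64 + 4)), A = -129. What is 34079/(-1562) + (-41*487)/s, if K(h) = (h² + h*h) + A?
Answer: 7765890967/1562 ≈ 4.9718e+6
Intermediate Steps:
K(h) = -129 + 2*h² (K(h) = (h² + h*h) - 129 = (h² + h²) - 129 = 2*h² - 129 = -129 + 2*h²)
s = -1/249 (s = 1/(-129 + 2*(√(-64 + 4))²) = 1/(-129 + 2*(√(-60))²) = 1/(-129 + 2*(2*I*√15)²) = 1/(-129 + 2*(-60)) = 1/(-129 - 120) = 1/(-249) = -1/249 ≈ -0.0040161)
34079/(-1562) + (-41*487)/s = 34079/(-1562) + (-41*487)/(-1/249) = 34079*(-1/1562) - 19967*(-249) = -34079/1562 + 4971783 = 7765890967/1562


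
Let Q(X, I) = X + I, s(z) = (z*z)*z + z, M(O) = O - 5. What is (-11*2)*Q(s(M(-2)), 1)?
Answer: 7678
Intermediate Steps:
M(O) = -5 + O
s(z) = z + z**3 (s(z) = z**2*z + z = z**3 + z = z + z**3)
Q(X, I) = I + X
(-11*2)*Q(s(M(-2)), 1) = (-11*2)*(1 + ((-5 - 2) + (-5 - 2)**3)) = -22*(1 + (-7 + (-7)**3)) = -22*(1 + (-7 - 343)) = -22*(1 - 350) = -22*(-349) = 7678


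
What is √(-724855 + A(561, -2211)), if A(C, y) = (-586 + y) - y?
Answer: I*√725441 ≈ 851.73*I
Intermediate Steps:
A(C, y) = -586
√(-724855 + A(561, -2211)) = √(-724855 - 586) = √(-725441) = I*√725441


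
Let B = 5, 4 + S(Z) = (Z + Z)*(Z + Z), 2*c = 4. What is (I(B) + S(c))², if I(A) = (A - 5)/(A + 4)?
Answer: 144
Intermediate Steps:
c = 2 (c = (½)*4 = 2)
S(Z) = -4 + 4*Z² (S(Z) = -4 + (Z + Z)*(Z + Z) = -4 + (2*Z)*(2*Z) = -4 + 4*Z²)
I(A) = (-5 + A)/(4 + A)
(I(B) + S(c))² = ((-5 + 5)/(4 + 5) + (-4 + 4*2²))² = (0/9 + (-4 + 4*4))² = ((⅑)*0 + (-4 + 16))² = (0 + 12)² = 12² = 144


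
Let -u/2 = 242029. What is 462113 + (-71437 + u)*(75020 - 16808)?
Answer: -32336012827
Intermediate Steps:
u = -484058 (u = -2*242029 = -484058)
462113 + (-71437 + u)*(75020 - 16808) = 462113 + (-71437 - 484058)*(75020 - 16808) = 462113 - 555495*58212 = 462113 - 32336474940 = -32336012827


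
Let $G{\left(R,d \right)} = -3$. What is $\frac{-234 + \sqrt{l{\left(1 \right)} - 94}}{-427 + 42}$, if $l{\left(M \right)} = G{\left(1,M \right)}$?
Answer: $\frac{234}{385} - \frac{i \sqrt{97}}{385} \approx 0.60779 - 0.025581 i$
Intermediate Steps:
$l{\left(M \right)} = -3$
$\frac{-234 + \sqrt{l{\left(1 \right)} - 94}}{-427 + 42} = \frac{-234 + \sqrt{-3 - 94}}{-427 + 42} = \frac{-234 + \sqrt{-97}}{-385} = \left(-234 + i \sqrt{97}\right) \left(- \frac{1}{385}\right) = \frac{234}{385} - \frac{i \sqrt{97}}{385}$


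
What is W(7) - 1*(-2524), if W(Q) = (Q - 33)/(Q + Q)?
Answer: 17655/7 ≈ 2522.1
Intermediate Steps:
W(Q) = (-33 + Q)/(2*Q) (W(Q) = (-33 + Q)/((2*Q)) = (-33 + Q)*(1/(2*Q)) = (-33 + Q)/(2*Q))
W(7) - 1*(-2524) = (½)*(-33 + 7)/7 - 1*(-2524) = (½)*(⅐)*(-26) + 2524 = -13/7 + 2524 = 17655/7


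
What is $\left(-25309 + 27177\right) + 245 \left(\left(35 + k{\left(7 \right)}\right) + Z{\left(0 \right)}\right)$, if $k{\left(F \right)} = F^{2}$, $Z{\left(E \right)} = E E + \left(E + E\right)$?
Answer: $22448$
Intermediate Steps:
$Z{\left(E \right)} = E^{2} + 2 E$
$\left(-25309 + 27177\right) + 245 \left(\left(35 + k{\left(7 \right)}\right) + Z{\left(0 \right)}\right) = \left(-25309 + 27177\right) + 245 \left(\left(35 + 7^{2}\right) + 0 \left(2 + 0\right)\right) = 1868 + 245 \left(\left(35 + 49\right) + 0 \cdot 2\right) = 1868 + 245 \left(84 + 0\right) = 1868 + 245 \cdot 84 = 1868 + 20580 = 22448$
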